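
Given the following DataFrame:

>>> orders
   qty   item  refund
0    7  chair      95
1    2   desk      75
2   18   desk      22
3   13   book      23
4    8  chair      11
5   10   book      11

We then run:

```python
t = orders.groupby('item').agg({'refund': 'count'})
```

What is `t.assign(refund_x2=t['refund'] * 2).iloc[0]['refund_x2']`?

4

group by item, count of refund:
       refund
item         
book        2
chair       2
desk        2
add column refund_x2 = t['refund'] * 2:
       refund  refund_x2
item                    
book        2          4
chair       2          4
desk        2          4
Then the value at position 0, column 'refund_x2': 4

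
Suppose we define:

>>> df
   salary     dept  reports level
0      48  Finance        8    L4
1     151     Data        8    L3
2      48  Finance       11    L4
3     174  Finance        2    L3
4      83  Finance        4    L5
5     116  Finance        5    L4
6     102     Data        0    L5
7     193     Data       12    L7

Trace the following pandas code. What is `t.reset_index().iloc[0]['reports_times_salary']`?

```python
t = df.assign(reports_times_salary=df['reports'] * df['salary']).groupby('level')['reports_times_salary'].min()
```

add column reports_times_salary = df['reports'] * df['salary']:
   salary     dept  reports level  reports_times_salary
0      48  Finance        8    L4                   384
1     151     Data        8    L3                  1208
2      48  Finance       11    L4                   528
3     174  Finance        2    L3                   348
4      83  Finance        4    L5                   332
5     116  Finance        5    L4                   580
6     102     Data        0    L5                     0
7     193     Data       12    L7                  2316
group by level, min of reports_times_salary:
level
L3     348
L4     384
L5       0
L7    2316
Name: reports_times_salary, dtype: int64
reset_index():
  level  reports_times_salary
0    L3                   348
1    L4                   384
2    L5                     0
3    L7                  2316
value at position 0, column 'reports_times_salary' → 348

348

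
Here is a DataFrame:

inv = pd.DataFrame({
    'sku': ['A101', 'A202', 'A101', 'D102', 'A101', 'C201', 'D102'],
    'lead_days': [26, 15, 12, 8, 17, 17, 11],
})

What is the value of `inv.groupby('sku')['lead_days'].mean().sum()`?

59.8333333333

group by sku, mean of lead_days:
sku
A101    18.333333
A202    15.000000
C201    17.000000
D102     9.500000
Name: lead_days, dtype: float64
Reading off the sum of the resulting series, we get 59.8333333333.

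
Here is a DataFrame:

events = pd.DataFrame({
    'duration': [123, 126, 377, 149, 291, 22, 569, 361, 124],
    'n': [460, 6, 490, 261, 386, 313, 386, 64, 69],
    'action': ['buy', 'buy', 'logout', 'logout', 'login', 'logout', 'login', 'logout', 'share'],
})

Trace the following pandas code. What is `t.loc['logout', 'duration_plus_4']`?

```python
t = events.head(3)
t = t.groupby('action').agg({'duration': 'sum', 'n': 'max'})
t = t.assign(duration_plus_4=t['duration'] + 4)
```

381

take first 3 rows:
   duration    n  action
0       123  460     buy
1       126    6     buy
2       377  490  logout
group by action: sum(duration), max(n):
        duration    n
action               
buy          249  460
logout       377  490
add column duration_plus_4 = t['duration'] + 4:
        duration    n  duration_plus_4
action                                
buy          249  460              253
logout       377  490              381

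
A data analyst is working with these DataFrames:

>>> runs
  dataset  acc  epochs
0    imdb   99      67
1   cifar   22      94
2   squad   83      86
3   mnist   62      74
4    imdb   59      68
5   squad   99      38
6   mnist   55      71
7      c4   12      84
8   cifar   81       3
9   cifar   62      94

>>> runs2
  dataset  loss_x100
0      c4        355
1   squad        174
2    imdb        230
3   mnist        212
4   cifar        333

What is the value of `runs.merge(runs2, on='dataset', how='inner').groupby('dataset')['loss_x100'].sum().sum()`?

merge on 'dataset' (how='inner') → 10 rows:
  dataset  acc  epochs  loss_x100
0    imdb   99      67        230
1   cifar   22      94        333
2   squad   83      86        174
3   mnist   62      74        212
4    imdb   59      68        230
5   squad   99      38        174
6   mnist   55      71        212
7      c4   12      84        355
8   cifar   81       3        333
9   cifar   62      94        333
group by dataset, sum of loss_x100:
dataset
c4       355
cifar    999
imdb     460
mnist    424
squad    348
Name: loss_x100, dtype: int64
The sum of the resulting series is 2586.

2586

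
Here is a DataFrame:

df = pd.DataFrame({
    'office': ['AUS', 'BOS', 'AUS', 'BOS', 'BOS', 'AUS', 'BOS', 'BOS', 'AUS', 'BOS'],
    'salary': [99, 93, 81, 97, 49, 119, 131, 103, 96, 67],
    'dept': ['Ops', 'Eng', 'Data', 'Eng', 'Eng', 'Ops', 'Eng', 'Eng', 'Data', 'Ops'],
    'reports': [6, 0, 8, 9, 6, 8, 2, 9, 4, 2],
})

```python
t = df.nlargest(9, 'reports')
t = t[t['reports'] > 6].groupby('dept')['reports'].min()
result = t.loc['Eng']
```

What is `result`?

take 9 rows with largest reports:
  office  salary  dept  reports
3    BOS      97   Eng        9
7    BOS     103   Eng        9
2    AUS      81  Data        8
5    AUS     119   Ops        8
0    AUS      99   Ops        6
4    BOS      49   Eng        6
8    AUS      96  Data        4
6    BOS     131   Eng        2
9    BOS      67   Ops        2
filter rows where reports > 6:
  office  salary  dept  reports
3    BOS      97   Eng        9
7    BOS     103   Eng        9
2    AUS      81  Data        8
5    AUS     119   Ops        8
group by dept, min of reports:
dept
Data    8
Eng     9
Ops     8
Name: reports, dtype: int64
value at index 'Eng' → 9

9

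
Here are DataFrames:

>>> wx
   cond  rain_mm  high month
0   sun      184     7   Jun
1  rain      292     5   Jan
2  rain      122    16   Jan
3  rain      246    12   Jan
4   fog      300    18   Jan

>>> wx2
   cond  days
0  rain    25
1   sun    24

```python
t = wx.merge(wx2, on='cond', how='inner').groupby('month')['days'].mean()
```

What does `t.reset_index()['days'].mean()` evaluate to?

24.5

merge on 'cond' (how='inner') → 4 rows:
   cond  rain_mm  high month  days
0   sun      184     7   Jun    24
1  rain      292     5   Jan    25
2  rain      122    16   Jan    25
3  rain      246    12   Jan    25
group by month, mean of days:
month
Jan    25.0
Jun    24.0
Name: days, dtype: float64
reset_index():
  month  days
0   Jan  25.0
1   Jun  24.0
mean of column 'days' → 24.5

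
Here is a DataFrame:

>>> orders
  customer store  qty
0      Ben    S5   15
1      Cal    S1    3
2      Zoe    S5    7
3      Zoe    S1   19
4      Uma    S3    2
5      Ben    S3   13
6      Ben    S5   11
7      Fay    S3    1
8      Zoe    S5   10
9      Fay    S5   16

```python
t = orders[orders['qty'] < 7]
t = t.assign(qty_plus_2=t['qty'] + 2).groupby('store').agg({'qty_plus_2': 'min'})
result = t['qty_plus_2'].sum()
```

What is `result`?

8

filter rows where qty < 7:
  customer store  qty
1      Cal    S1    3
4      Uma    S3    2
7      Fay    S3    1
add column qty_plus_2 = t['qty'] + 2:
  customer store  qty  qty_plus_2
1      Cal    S1    3           5
4      Uma    S3    2           4
7      Fay    S3    1           3
group by store, min of qty_plus_2:
       qty_plus_2
store            
S1              5
S3              3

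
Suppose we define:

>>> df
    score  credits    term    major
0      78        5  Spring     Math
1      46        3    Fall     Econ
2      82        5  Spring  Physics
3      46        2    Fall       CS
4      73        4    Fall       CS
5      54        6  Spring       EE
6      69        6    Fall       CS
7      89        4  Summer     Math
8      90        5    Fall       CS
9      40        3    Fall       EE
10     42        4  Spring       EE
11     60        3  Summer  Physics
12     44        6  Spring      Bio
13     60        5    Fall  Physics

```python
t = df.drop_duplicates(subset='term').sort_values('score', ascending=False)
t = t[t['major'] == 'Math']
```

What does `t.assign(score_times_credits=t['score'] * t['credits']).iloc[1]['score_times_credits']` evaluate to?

390

drop duplicate term (keep=first):
   score  credits    term major
0     78        5  Spring  Math
1     46        3    Fall  Econ
7     89        4  Summer  Math
sort by score descending:
   score  credits    term major
7     89        4  Summer  Math
0     78        5  Spring  Math
1     46        3    Fall  Econ
filter rows where major == 'Math':
   score  credits    term major
7     89        4  Summer  Math
0     78        5  Spring  Math
add column score_times_credits = t['score'] * t['credits']:
   score  credits    term major  score_times_credits
7     89        4  Summer  Math                  356
0     78        5  Spring  Math                  390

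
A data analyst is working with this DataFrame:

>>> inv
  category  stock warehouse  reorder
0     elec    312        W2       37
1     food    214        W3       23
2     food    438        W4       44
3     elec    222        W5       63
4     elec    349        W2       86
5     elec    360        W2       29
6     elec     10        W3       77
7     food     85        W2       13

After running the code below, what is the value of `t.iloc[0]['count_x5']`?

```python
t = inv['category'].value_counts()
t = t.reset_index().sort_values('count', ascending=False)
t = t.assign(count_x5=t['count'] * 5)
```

value_counts of category:
category
elec    5
food    3
Name: count, dtype: int64
reset_index():
  category  count
0     elec      5
1     food      3
sort by count descending:
  category  count
0     elec      5
1     food      3
add column count_x5 = t['count'] * 5:
  category  count  count_x5
0     elec      5        25
1     food      3        15
Reading off the value at position 0, column 'count_x5', we get 25.

25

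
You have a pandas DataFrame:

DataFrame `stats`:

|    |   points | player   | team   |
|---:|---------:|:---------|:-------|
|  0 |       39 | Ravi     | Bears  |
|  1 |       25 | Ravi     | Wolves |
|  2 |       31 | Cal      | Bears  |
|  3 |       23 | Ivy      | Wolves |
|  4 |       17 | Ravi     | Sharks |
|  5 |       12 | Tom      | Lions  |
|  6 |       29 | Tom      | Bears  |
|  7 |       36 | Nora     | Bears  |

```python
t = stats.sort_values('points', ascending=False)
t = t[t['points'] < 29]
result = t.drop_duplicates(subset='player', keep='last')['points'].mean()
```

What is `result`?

17.3333333333

sort by points descending:
   points player    team
0      39   Ravi   Bears
7      36   Nora   Bears
2      31    Cal   Bears
6      29    Tom   Bears
1      25   Ravi  Wolves
3      23    Ivy  Wolves
4      17   Ravi  Sharks
5      12    Tom   Lions
filter rows where points < 29:
   points player    team
1      25   Ravi  Wolves
3      23    Ivy  Wolves
4      17   Ravi  Sharks
5      12    Tom   Lions
drop duplicate player (keep=last):
   points player    team
3      23    Ivy  Wolves
4      17   Ravi  Sharks
5      12    Tom   Lions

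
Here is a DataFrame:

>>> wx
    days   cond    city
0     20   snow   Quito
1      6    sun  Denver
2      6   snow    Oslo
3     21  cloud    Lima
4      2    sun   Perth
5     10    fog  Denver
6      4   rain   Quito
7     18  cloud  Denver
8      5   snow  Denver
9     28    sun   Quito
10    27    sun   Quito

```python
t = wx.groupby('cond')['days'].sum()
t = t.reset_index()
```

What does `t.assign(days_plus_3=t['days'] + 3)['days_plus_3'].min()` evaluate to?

group by cond, sum of days:
cond
cloud    39
fog      10
rain      4
snow     31
sun      63
Name: days, dtype: int64
reset_index():
    cond  days
0  cloud    39
1    fog    10
2   rain     4
3   snow    31
4    sun    63
add column days_plus_3 = t['days'] + 3:
    cond  days  days_plus_3
0  cloud    39           42
1    fog    10           13
2   rain     4            7
3   snow    31           34
4    sun    63           66
Then the min of column 'days_plus_3': 7

7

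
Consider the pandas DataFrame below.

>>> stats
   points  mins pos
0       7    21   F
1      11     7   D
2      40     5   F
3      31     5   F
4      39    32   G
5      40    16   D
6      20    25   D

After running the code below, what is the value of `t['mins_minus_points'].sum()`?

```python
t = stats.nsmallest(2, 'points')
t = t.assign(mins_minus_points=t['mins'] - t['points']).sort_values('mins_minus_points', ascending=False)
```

10

take 2 rows with smallest points:
   points  mins pos
0       7    21   F
1      11     7   D
add column mins_minus_points = t['mins'] - t['points']:
   points  mins pos  mins_minus_points
0       7    21   F                 14
1      11     7   D                 -4
sort by mins_minus_points descending:
   points  mins pos  mins_minus_points
0       7    21   F                 14
1      11     7   D                 -4
The sum of column 'mins_minus_points' is 10.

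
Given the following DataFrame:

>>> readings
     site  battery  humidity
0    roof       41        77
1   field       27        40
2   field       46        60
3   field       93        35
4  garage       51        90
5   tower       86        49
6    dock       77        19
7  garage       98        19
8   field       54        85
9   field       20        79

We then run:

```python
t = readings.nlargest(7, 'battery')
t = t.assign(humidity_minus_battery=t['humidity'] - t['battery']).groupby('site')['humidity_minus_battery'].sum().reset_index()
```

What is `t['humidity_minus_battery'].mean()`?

-37.0

take 7 rows with largest battery:
     site  battery  humidity
7  garage       98        19
3   field       93        35
5   tower       86        49
6    dock       77        19
8   field       54        85
4  garage       51        90
2   field       46        60
add column humidity_minus_battery = t['humidity'] - t['battery']:
     site  battery  humidity  humidity_minus_battery
7  garage       98        19                     -79
3   field       93        35                     -58
5   tower       86        49                     -37
6    dock       77        19                     -58
8   field       54        85                      31
4  garage       51        90                      39
2   field       46        60                      14
group by site, sum of humidity_minus_battery:
site
dock     -58
field    -13
garage   -40
tower    -37
Name: humidity_minus_battery, dtype: int64
reset_index():
     site  humidity_minus_battery
0    dock                     -58
1   field                     -13
2  garage                     -40
3   tower                     -37
Finally, mean of column 'humidity_minus_battery' = -37.0.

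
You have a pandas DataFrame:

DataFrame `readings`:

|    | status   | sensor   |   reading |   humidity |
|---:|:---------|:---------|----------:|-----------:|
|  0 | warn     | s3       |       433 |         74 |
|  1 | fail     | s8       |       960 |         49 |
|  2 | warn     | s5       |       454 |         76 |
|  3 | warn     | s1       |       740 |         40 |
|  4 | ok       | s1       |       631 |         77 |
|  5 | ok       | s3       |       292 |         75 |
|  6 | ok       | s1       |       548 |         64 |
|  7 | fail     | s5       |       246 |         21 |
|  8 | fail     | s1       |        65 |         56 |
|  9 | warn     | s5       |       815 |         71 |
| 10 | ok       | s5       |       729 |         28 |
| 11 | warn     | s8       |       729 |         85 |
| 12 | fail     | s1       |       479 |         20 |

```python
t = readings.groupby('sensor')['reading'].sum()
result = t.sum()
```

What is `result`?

group by sensor, sum of reading:
sensor
s1    2463
s3     725
s5    2244
s8    1689
Name: reading, dtype: int64
The sum of the resulting series is 7121.

7121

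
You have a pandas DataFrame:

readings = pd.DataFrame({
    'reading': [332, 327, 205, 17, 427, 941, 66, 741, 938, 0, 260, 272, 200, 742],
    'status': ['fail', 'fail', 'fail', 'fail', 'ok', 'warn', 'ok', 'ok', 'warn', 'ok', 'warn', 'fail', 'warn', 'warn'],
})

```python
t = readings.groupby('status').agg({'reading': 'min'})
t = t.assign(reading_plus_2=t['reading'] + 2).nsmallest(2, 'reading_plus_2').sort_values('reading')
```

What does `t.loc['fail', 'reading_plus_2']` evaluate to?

group by status, min of reading:
        reading
status         
fail         17
ok            0
warn        200
add column reading_plus_2 = t['reading'] + 2:
        reading  reading_plus_2
status                         
fail         17              19
ok            0               2
warn        200             202
take 2 rows with smallest reading_plus_2:
        reading  reading_plus_2
status                         
ok            0               2
fail         17              19
sort by reading:
        reading  reading_plus_2
status                         
ok            0               2
fail         17              19

19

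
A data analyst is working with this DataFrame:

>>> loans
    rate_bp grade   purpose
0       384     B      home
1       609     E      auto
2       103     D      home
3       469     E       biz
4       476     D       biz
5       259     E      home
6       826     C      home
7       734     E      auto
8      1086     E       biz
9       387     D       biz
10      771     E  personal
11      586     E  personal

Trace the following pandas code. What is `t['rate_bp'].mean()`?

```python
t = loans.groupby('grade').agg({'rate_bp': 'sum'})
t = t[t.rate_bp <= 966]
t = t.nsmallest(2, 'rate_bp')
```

group by grade, sum of rate_bp:
       rate_bp
grade         
B          384
C          826
D          966
E         4514
filter rows where rate_bp <= 966:
       rate_bp
grade         
B          384
C          826
D          966
take 2 rows with smallest rate_bp:
       rate_bp
grade         
B          384
C          826
mean of column 'rate_bp' → 605.0

605.0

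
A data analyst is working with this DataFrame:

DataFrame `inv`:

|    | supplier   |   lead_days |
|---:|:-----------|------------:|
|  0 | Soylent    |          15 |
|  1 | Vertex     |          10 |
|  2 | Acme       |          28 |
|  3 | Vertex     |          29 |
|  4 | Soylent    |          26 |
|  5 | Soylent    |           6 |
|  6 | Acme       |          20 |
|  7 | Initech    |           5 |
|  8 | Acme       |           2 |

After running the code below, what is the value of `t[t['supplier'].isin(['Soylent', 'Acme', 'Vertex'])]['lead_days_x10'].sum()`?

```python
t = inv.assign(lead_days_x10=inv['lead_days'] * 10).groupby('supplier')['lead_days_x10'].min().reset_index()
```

add column lead_days_x10 = inv['lead_days'] * 10:
  supplier  lead_days  lead_days_x10
0  Soylent         15            150
1   Vertex         10            100
2     Acme         28            280
3   Vertex         29            290
4  Soylent         26            260
5  Soylent          6             60
6     Acme         20            200
7  Initech          5             50
8     Acme          2             20
group by supplier, min of lead_days_x10:
supplier
Acme        20
Initech     50
Soylent     60
Vertex     100
Name: lead_days_x10, dtype: int64
reset_index():
  supplier  lead_days_x10
0     Acme             20
1  Initech             50
2  Soylent             60
3   Vertex            100
filter rows where supplier in ['Soylent', 'Acme', 'Vertex']:
  supplier  lead_days_x10
0     Acme             20
2  Soylent             60
3   Vertex            100
Taking the sum of column 'lead_days_x10' gives 180.

180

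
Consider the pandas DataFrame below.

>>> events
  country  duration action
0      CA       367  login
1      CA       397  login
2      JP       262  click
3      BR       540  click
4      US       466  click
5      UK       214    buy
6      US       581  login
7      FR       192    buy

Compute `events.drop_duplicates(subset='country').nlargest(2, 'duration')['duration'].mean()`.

503.0

drop duplicate country (keep=first):
  country  duration action
0      CA       367  login
2      JP       262  click
3      BR       540  click
4      US       466  click
5      UK       214    buy
7      FR       192    buy
take 2 rows with largest duration:
  country  duration action
3      BR       540  click
4      US       466  click
Hence 503.0.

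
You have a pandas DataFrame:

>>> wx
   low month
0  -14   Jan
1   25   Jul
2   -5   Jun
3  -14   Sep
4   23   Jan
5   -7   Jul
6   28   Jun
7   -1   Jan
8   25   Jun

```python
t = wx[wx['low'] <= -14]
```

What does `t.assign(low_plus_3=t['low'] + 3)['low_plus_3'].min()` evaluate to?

filter rows where low <= -14:
   low month
0  -14   Jan
3  -14   Sep
add column low_plus_3 = t['low'] + 3:
   low month  low_plus_3
0  -14   Jan         -11
3  -14   Sep         -11
Reading off the min of column 'low_plus_3', we get -11.

-11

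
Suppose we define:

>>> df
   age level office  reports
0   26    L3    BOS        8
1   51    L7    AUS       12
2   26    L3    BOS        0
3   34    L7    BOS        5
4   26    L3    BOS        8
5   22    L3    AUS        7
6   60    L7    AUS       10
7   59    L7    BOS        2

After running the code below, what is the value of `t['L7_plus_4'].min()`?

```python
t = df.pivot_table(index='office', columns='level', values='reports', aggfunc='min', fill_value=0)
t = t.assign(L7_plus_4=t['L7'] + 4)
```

pivot: rows=office, cols=level, min(reports):
level   L3  L7
office        
AUS      7  10
BOS      0   2
add column L7_plus_4 = t['L7'] + 4:
level   L3  L7  L7_plus_4
office                   
AUS      7  10         14
BOS      0   2          6
Taking the min of column 'L7_plus_4' gives 6.

6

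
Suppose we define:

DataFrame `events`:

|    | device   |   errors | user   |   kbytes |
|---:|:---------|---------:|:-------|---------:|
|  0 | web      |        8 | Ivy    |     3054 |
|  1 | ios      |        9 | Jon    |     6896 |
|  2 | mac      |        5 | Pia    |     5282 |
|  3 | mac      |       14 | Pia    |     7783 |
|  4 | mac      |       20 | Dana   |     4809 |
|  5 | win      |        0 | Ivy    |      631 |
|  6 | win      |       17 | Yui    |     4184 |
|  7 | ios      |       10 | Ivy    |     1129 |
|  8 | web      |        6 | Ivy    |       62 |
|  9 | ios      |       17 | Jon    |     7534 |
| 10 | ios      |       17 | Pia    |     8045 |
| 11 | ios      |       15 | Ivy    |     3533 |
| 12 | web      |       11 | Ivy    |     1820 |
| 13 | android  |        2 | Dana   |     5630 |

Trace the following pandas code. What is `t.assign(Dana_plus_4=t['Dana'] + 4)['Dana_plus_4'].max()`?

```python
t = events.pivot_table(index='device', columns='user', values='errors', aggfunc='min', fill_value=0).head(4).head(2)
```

pivot: rows=device, cols=user, min(errors):
user     Dana  Ivy  Jon  Pia  Yui
device                           
android     2    0    0    0    0
ios         0   10    9   17    0
mac        20    0    0    5    0
web         0    6    0    0    0
win         0    0    0    0   17
take first 4 rows:
user     Dana  Ivy  Jon  Pia  Yui
device                           
android     2    0    0    0    0
ios         0   10    9   17    0
mac        20    0    0    5    0
web         0    6    0    0    0
take first 2 rows:
user     Dana  Ivy  Jon  Pia  Yui
device                           
android     2    0    0    0    0
ios         0   10    9   17    0
add column Dana_plus_4 = t['Dana'] + 4:
user     Dana  Ivy  Jon  Pia  Yui  Dana_plus_4
device                                        
android     2    0    0    0    0            6
ios         0   10    9   17    0            4
max of column 'Dana_plus_4' → 6

6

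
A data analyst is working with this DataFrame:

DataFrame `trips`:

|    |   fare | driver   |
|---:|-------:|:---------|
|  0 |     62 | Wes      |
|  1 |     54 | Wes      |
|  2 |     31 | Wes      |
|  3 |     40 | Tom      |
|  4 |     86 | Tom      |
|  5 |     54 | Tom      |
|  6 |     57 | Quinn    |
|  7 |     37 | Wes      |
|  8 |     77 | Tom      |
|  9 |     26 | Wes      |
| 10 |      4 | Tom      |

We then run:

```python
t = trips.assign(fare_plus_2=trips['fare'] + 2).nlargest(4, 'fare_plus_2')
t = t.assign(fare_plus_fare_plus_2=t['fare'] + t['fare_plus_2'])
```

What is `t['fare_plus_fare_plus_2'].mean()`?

add column fare_plus_2 = trips['fare'] + 2:
    fare driver  fare_plus_2
0     62    Wes           64
1     54    Wes           56
2     31    Wes           33
3     40    Tom           42
4     86    Tom           88
5     54    Tom           56
6     57  Quinn           59
7     37    Wes           39
8     77    Tom           79
9     26    Wes           28
10     4    Tom            6
take 4 rows with largest fare_plus_2:
   fare driver  fare_plus_2
4    86    Tom           88
8    77    Tom           79
0    62    Wes           64
6    57  Quinn           59
add column fare_plus_fare_plus_2 = t['fare'] + t['fare_plus_2']:
   fare driver  fare_plus_2  fare_plus_fare_plus_2
4    86    Tom           88                    174
8    77    Tom           79                    156
0    62    Wes           64                    126
6    57  Quinn           59                    116
Taking the mean of column 'fare_plus_fare_plus_2' gives 143.0.

143.0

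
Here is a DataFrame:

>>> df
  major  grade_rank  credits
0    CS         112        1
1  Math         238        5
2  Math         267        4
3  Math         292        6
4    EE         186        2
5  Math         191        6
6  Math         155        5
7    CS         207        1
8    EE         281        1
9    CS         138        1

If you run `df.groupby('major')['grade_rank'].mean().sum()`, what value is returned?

group by major, mean of grade_rank:
major
CS      152.333333
EE      233.500000
Math    228.600000
Name: grade_rank, dtype: float64
Then the sum of the resulting series: 614.433333333

614.433333333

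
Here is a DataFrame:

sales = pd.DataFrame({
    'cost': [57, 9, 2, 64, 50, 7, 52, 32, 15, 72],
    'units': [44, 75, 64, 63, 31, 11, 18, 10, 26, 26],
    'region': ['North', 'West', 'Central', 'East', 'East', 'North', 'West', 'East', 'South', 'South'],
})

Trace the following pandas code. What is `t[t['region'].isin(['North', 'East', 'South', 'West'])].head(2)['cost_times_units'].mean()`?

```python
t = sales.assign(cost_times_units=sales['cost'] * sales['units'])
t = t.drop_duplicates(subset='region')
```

add column cost_times_units = sales['cost'] * sales['units']:
   cost  units   region  cost_times_units
0    57     44    North              2508
1     9     75     West               675
2     2     64  Central               128
3    64     63     East              4032
4    50     31     East              1550
5     7     11    North                77
6    52     18     West               936
7    32     10     East               320
8    15     26    South               390
9    72     26    South              1872
drop duplicate region (keep=first):
   cost  units   region  cost_times_units
0    57     44    North              2508
1     9     75     West               675
2     2     64  Central               128
3    64     63     East              4032
8    15     26    South               390
filter rows where region in ['North', 'East', 'South', 'West']:
   cost  units region  cost_times_units
0    57     44  North              2508
1     9     75   West               675
3    64     63   East              4032
8    15     26  South               390
take first 2 rows:
   cost  units region  cost_times_units
0    57     44  North              2508
1     9     75   West               675

1591.5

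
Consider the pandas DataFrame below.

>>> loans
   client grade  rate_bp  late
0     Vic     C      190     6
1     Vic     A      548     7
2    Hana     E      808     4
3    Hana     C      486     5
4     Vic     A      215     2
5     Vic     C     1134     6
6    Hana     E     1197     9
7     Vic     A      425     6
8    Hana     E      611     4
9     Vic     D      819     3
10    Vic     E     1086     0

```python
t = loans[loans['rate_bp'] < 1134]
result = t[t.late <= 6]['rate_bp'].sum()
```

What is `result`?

filter rows where rate_bp < 1134:
   client grade  rate_bp  late
0     Vic     C      190     6
1     Vic     A      548     7
2    Hana     E      808     4
3    Hana     C      486     5
4     Vic     A      215     2
7     Vic     A      425     6
8    Hana     E      611     4
9     Vic     D      819     3
10    Vic     E     1086     0
filter rows where late <= 6:
   client grade  rate_bp  late
0     Vic     C      190     6
2    Hana     E      808     4
3    Hana     C      486     5
4     Vic     A      215     2
7     Vic     A      425     6
8    Hana     E      611     4
9     Vic     D      819     3
10    Vic     E     1086     0

4640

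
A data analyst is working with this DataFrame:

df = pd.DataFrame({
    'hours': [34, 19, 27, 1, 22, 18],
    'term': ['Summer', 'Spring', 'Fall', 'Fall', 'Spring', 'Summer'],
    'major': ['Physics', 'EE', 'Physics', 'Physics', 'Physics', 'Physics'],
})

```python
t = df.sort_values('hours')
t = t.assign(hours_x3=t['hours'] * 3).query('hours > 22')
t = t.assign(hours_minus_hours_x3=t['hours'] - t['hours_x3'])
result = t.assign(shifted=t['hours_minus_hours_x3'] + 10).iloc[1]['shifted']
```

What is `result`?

-58

sort by hours:
   hours    term    major
3      1    Fall  Physics
5     18  Summer  Physics
1     19  Spring       EE
4     22  Spring  Physics
2     27    Fall  Physics
0     34  Summer  Physics
add column hours_x3 = t['hours'] * 3:
   hours    term    major  hours_x3
3      1    Fall  Physics         3
5     18  Summer  Physics        54
1     19  Spring       EE        57
4     22  Spring  Physics        66
2     27    Fall  Physics        81
0     34  Summer  Physics       102
filter rows where hours > 22:
   hours    term    major  hours_x3
2     27    Fall  Physics        81
0     34  Summer  Physics       102
add column hours_minus_hours_x3 = t['hours'] - t['hours_x3']:
   hours    term    major  hours_x3  hours_minus_hours_x3
2     27    Fall  Physics        81                   -54
0     34  Summer  Physics       102                   -68
add column shifted = t['hours_minus_hours_x3'] + 10:
   hours    term    major  hours_x3  hours_minus_hours_x3  shifted
2     27    Fall  Physics        81                   -54      -44
0     34  Summer  Physics       102                   -68      -58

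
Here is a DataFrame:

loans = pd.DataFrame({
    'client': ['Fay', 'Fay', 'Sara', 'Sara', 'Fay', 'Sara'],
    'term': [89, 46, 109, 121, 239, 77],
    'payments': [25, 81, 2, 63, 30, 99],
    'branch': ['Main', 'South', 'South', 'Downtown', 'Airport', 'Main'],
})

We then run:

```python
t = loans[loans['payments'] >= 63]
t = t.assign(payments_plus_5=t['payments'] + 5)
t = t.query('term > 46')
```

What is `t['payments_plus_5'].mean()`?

filter rows where payments >= 63:
  client  term  payments    branch
1    Fay    46        81     South
3   Sara   121        63  Downtown
5   Sara    77        99      Main
add column payments_plus_5 = t['payments'] + 5:
  client  term  payments    branch  payments_plus_5
1    Fay    46        81     South               86
3   Sara   121        63  Downtown               68
5   Sara    77        99      Main              104
filter rows where term > 46:
  client  term  payments    branch  payments_plus_5
3   Sara   121        63  Downtown               68
5   Sara    77        99      Main              104
Finally, mean of column 'payments_plus_5' = 86.0.

86.0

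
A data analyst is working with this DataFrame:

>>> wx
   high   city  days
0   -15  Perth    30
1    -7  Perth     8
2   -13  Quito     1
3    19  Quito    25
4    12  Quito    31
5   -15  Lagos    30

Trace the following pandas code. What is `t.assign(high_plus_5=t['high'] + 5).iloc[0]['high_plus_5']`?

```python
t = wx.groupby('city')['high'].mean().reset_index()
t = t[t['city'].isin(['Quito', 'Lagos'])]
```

group by city, mean of high:
city
Lagos   -15.0
Perth   -11.0
Quito     6.0
Name: high, dtype: float64
reset_index():
    city  high
0  Lagos -15.0
1  Perth -11.0
2  Quito   6.0
filter rows where city in ['Quito', 'Lagos']:
    city  high
0  Lagos -15.0
2  Quito   6.0
add column high_plus_5 = t['high'] + 5:
    city  high  high_plus_5
0  Lagos -15.0        -10.0
2  Quito   6.0         11.0
Then the value at position 0, column 'high_plus_5': -10.0

-10.0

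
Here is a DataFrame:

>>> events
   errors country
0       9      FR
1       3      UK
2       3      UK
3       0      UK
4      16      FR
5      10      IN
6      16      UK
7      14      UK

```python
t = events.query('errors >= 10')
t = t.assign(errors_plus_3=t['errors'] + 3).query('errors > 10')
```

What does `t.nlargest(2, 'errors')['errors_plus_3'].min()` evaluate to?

19

filter rows where errors >= 10:
   errors country
4      16      FR
5      10      IN
6      16      UK
7      14      UK
add column errors_plus_3 = t['errors'] + 3:
   errors country  errors_plus_3
4      16      FR             19
5      10      IN             13
6      16      UK             19
7      14      UK             17
filter rows where errors > 10:
   errors country  errors_plus_3
4      16      FR             19
6      16      UK             19
7      14      UK             17
take 2 rows with largest errors:
   errors country  errors_plus_3
4      16      FR             19
6      16      UK             19
The min of column 'errors_plus_3' is 19.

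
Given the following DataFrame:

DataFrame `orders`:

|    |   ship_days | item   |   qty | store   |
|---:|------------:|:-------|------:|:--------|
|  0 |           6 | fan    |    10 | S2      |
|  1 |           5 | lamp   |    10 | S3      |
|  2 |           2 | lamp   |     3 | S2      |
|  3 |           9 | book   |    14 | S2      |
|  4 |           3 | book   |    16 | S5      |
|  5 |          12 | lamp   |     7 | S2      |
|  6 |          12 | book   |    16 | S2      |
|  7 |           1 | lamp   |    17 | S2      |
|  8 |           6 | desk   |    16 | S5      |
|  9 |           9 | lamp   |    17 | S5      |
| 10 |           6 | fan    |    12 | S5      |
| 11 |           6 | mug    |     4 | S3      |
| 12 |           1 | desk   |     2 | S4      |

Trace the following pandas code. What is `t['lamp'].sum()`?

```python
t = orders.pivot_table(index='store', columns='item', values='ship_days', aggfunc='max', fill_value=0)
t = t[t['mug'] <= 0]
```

pivot: rows=store, cols=item, max(ship_days):
item   book  desk  fan  lamp  mug
store                            
S2       12     0    6    12    0
S3        0     0    0     5    6
S4        0     1    0     0    0
S5        3     6    6     9    0
filter rows where mug <= 0:
item   book  desk  fan  lamp  mug
store                            
S2       12     0    6    12    0
S4        0     1    0     0    0
S5        3     6    6     9    0
The sum of column 'lamp' is 21.

21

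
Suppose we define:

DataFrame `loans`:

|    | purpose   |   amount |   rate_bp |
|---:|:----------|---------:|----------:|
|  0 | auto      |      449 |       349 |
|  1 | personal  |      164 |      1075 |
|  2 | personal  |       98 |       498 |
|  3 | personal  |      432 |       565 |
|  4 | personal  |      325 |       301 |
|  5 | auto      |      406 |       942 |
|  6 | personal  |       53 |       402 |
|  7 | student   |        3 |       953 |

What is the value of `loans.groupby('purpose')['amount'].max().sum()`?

884

group by purpose, max of amount:
purpose
auto        449
personal    432
student       3
Name: amount, dtype: int64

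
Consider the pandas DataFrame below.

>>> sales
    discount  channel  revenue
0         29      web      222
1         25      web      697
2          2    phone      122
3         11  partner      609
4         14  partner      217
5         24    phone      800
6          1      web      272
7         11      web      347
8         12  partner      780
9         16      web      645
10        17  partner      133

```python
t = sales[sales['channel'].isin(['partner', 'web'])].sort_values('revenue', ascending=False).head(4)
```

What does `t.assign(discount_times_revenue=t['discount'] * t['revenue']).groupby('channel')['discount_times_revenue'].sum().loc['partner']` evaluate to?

filter rows where channel in ['partner', 'web']:
    discount  channel  revenue
0         29      web      222
1         25      web      697
3         11  partner      609
4         14  partner      217
6          1      web      272
7         11      web      347
8         12  partner      780
9         16      web      645
10        17  partner      133
sort by revenue descending:
    discount  channel  revenue
8         12  partner      780
1         25      web      697
9         16      web      645
3         11  partner      609
7         11      web      347
6          1      web      272
0         29      web      222
4         14  partner      217
10        17  partner      133
take first 4 rows:
   discount  channel  revenue
8        12  partner      780
1        25      web      697
9        16      web      645
3        11  partner      609
add column discount_times_revenue = t['discount'] * t['revenue']:
   discount  channel  revenue  discount_times_revenue
8        12  partner      780                    9360
1        25      web      697                   17425
9        16      web      645                   10320
3        11  partner      609                    6699
group by channel, sum of discount_times_revenue:
channel
partner    16059
web        27745
Name: discount_times_revenue, dtype: int64
Reading off the value at index 'partner', we get 16059.

16059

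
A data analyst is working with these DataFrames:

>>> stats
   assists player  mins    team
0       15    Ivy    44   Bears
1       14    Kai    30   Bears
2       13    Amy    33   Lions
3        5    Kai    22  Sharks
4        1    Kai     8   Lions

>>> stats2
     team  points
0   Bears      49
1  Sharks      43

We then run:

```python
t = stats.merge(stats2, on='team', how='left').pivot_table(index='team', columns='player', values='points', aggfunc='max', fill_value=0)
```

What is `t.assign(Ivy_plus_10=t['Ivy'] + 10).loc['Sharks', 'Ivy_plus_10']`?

merge on 'team' (how='left') → 5 rows:
   assists player  mins    team  points
0       15    Ivy    44   Bears    49.0
1       14    Kai    30   Bears    49.0
2       13    Amy    33   Lions     NaN
3        5    Kai    22  Sharks    43.0
4        1    Kai     8   Lions     NaN
pivot: rows=team, cols=player, max(points):
player   Ivy   Kai
team              
Bears   49.0  49.0
Sharks   0.0  43.0
add column Ivy_plus_10 = t['Ivy'] + 10:
player   Ivy   Kai  Ivy_plus_10
team                           
Bears   49.0  49.0         59.0
Sharks   0.0  43.0         10.0
Finally, value at row 'Sharks', column 'Ivy_plus_10' = 10.0.

10.0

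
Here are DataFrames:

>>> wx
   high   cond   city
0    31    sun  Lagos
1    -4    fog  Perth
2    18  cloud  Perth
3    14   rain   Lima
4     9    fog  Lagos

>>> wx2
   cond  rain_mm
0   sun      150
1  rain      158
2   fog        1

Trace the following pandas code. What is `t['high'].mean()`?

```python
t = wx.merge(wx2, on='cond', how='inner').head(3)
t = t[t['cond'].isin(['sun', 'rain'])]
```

22.5

merge on 'cond' (how='inner') → 4 rows:
   high  cond   city  rain_mm
0    31   sun  Lagos      150
1    -4   fog  Perth        1
2    14  rain   Lima      158
3     9   fog  Lagos        1
take first 3 rows:
   high  cond   city  rain_mm
0    31   sun  Lagos      150
1    -4   fog  Perth        1
2    14  rain   Lima      158
filter rows where cond in ['sun', 'rain']:
   high  cond   city  rain_mm
0    31   sun  Lagos      150
2    14  rain   Lima      158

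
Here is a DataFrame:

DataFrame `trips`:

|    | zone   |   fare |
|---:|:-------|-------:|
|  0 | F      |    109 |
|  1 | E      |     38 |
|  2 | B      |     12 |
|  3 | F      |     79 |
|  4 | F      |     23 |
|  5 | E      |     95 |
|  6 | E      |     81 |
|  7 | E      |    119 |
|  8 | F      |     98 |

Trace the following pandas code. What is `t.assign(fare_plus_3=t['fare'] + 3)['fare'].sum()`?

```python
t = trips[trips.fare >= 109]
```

filter rows where fare >= 109:
  zone  fare
0    F   109
7    E   119
add column fare_plus_3 = t['fare'] + 3:
  zone  fare  fare_plus_3
0    F   109          112
7    E   119          122
Then the sum of column 'fare': 228

228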